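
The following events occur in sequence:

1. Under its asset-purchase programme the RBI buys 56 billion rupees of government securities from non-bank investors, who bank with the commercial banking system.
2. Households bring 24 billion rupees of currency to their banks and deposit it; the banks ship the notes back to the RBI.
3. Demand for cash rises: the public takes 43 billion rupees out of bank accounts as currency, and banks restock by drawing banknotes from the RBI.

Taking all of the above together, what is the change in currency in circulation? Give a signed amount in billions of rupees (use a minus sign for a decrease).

RBI balance sheet:
  Assets:      Securities +56B
  Liabilities: Bank reserves +37B, Currency in circulation +19B
So the change in currency in circulation is +19 billion.

+19 billion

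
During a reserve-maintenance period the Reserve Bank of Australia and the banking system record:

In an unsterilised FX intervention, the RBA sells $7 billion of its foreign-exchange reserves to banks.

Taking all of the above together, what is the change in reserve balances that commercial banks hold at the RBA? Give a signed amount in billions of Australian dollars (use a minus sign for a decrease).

FX sale $7 billion: the buying banks pay out of their reserve balances → −$7B.

-$7 billion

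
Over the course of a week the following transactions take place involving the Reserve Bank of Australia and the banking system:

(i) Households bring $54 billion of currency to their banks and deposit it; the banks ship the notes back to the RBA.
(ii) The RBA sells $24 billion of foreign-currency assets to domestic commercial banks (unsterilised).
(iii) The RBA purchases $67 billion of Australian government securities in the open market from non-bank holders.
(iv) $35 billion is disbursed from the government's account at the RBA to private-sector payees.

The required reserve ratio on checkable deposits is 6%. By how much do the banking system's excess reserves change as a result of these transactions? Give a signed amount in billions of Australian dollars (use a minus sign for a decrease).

+$122.64 billion

Currency deposit $54 billion: reserves +$54B, deposits +$54B.
FX sale $24 billion: reserves −$24B, deposits 0.
Asset purchase (from non-banks) $67 billion: reserves +$67B, deposits +$67B.
Government spending $35 billion: reserves +$35B, deposits +$35B.
Totals: Δreserves = +$132B, Δdeposits = +$156B.
Δrequired reserves = 6% × +$156B = +$9.36B.
Δexcess reserves = Δreserves − Δrequired = +$132B − (+$9.36B) = +$122.64 billion.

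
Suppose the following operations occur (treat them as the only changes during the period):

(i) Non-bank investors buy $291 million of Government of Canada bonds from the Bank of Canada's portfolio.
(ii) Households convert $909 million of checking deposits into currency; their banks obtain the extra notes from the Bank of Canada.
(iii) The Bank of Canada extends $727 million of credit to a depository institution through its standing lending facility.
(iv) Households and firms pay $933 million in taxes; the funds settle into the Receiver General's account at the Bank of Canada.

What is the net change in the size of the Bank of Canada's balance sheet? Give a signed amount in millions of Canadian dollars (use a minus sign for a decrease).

Asset sale (to non-banks) $291 million: a Bank of Canada asset is shed → −$291M.
Currency withdrawal $909 million: only the composition of liabilities changes → 0.
Discount-window loan $727 million: a Bank of Canada asset is acquired → +$727M.
Government account inflow $933 million: only the composition of liabilities changes → 0.
Net: −291 + 0 + 727 + 0 = +$436 million.

+$436 million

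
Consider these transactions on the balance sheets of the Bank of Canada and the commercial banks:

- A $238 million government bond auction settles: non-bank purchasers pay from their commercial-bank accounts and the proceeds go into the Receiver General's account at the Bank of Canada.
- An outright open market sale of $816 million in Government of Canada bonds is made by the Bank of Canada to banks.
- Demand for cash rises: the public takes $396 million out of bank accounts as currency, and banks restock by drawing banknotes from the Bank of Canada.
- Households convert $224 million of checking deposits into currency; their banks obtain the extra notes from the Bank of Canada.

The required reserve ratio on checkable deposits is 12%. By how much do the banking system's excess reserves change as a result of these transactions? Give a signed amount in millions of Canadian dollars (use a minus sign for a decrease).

-$1571.04 million

Government account inflow $238 million: reserves −$238M, deposits −$238M.
OMO sale (to banks) $816 million: reserves −$816M, deposits 0.
Currency withdrawal $396 million: reserves −$396M, deposits −$396M.
Currency withdrawal $224 million: reserves −$224M, deposits −$224M.
Totals: Δreserves = −$1674M, Δdeposits = −$858M.
Δrequired reserves = 12% × −$858M = −$102.96M.
Δexcess reserves = Δreserves − Δrequired = −$1674M − (−$102.96M) = -$1571.04 million.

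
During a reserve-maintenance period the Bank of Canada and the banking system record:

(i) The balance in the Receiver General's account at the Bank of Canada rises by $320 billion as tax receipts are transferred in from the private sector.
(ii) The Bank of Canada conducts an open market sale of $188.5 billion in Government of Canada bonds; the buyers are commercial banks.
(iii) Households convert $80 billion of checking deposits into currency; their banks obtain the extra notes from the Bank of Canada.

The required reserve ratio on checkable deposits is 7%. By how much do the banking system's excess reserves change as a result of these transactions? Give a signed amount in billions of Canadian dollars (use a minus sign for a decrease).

Government account inflow $320 billion: reserves −$320B, deposits −$320B.
OMO sale (to banks) $188.5 billion: reserves −$188.5B, deposits 0.
Currency withdrawal $80 billion: reserves −$80B, deposits −$80B.
Totals: Δreserves = −$588.5B, Δdeposits = −$400B.
Δrequired reserves = 7% × −$400B = −$28B.
Δexcess reserves = Δreserves − Δrequired = −$588.5B − (−$28B) = -$560.5 billion.

-$560.5 billion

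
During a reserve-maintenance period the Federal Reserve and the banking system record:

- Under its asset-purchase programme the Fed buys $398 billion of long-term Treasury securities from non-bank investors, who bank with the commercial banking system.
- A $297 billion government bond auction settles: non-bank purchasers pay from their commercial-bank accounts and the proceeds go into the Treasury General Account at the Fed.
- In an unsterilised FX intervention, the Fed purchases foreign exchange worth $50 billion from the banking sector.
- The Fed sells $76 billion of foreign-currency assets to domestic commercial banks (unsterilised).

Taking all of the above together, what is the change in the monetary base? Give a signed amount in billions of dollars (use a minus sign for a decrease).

+$75 billion

Fed balance sheet:
  Assets:      Securities +$398B, Foreign assets −$26B
  Liabilities: Bank reserves +$75B, Government deposits +$297B
Commercial banking system:
  Assets:      Reserves at CB +$75B, Foreign assets +$26B
  Liabilities: Checkable deposits +$101B
Monetary base = currency + reserves: 0 + (+$75B) = +$75 billion.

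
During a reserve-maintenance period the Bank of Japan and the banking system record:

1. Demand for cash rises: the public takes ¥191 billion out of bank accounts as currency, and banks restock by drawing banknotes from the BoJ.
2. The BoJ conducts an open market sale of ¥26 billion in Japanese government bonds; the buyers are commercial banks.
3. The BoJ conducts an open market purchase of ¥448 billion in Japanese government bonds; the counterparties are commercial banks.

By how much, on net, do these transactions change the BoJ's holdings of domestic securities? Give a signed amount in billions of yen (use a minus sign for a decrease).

+¥422 billion

Currency withdrawal ¥191 billion: the BoJ's securities portfolio is untouched → 0.
OMO sale (to banks) ¥26 billion: securities removed from the BoJ's portfolio → −¥26B.
OMO purchase (from banks) ¥448 billion: securities added to the BoJ's portfolio → +¥448B.
Net: 0 − 26 + 448 = +¥422 billion.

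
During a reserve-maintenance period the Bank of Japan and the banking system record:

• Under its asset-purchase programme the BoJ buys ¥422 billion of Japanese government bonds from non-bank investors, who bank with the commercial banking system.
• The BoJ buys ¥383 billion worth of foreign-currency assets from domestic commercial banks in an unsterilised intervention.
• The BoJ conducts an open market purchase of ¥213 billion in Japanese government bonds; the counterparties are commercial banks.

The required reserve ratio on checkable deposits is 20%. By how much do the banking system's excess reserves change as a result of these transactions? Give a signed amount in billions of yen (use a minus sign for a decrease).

+¥933.6 billion

Asset purchase (from non-banks) ¥422 billion: reserves +¥422B, deposits +¥422B.
FX purchase ¥383 billion: reserves +¥383B, deposits 0.
OMO purchase (from banks) ¥213 billion: reserves +¥213B, deposits 0.
Totals: Δreserves = +¥1018B, Δdeposits = +¥422B.
Δrequired reserves = 20% × +¥422B = +¥84.4B.
Δexcess reserves = Δreserves − Δrequired = +¥1018B − (+¥84.4B) = +¥933.6 billion.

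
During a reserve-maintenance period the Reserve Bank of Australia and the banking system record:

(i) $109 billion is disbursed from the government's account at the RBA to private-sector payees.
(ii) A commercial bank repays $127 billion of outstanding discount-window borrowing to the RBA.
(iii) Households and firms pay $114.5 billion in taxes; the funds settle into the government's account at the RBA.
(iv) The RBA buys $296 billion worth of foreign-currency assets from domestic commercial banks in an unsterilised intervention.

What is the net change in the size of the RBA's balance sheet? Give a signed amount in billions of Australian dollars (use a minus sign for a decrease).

+$169 billion

Government spending $109 billion: only the composition of liabilities changes → 0.
Discount-window repayment $127 billion: an RBA asset is shed → −$127B.
Government account inflow $114.5 billion: only the composition of liabilities changes → 0.
FX purchase $296 billion: an RBA asset is acquired → +$296B.
Net: 0 − 127 + 0 + 296 = +$169 billion.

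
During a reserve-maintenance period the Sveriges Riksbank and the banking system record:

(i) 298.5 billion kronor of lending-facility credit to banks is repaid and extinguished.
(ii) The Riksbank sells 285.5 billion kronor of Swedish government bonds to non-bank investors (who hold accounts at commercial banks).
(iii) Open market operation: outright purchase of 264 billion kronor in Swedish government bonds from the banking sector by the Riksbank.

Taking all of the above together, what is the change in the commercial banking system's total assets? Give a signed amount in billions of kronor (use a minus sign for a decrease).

-584 billion

Riksbank balance sheet:
  Assets:      Securities −21.5B, Loans to banks −298.5B
  Liabilities: Bank reserves −320B
Commercial banking system:
  Assets:      Reserves at CB −320B, Securities −264B
  Liabilities: Checkable deposits −285.5B, Borrowings from CB −298.5B
Change in total bank assets = -584 billion.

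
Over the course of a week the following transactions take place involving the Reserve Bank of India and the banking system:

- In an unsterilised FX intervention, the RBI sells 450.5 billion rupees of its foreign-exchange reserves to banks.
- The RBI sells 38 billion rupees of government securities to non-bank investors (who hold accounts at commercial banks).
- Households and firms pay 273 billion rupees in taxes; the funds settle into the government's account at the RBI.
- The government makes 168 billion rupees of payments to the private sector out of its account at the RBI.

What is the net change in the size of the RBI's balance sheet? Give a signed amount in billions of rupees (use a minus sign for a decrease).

-488.5 billion

RBI balance sheet:
  Assets:      Securities −38B, Foreign assets −450.5B
  Liabilities: Bank reserves −593.5B, Government deposits +105B
Commercial banking system:
  Assets:      Reserves at CB −593.5B, Foreign assets +450.5B
  Liabilities: Checkable deposits −143B
Change in total RBI assets = -488.5 billion.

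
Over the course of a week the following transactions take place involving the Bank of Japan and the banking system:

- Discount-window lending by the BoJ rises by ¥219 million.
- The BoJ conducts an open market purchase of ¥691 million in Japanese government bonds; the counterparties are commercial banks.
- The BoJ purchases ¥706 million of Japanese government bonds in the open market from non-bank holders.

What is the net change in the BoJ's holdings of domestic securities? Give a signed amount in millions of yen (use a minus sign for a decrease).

Discount-window loan ¥219 million: the BoJ's securities portfolio is untouched → 0.
OMO purchase (from banks) ¥691 million: securities added to the BoJ's portfolio → +¥691M.
Asset purchase (from non-banks) ¥706 million: securities added to the BoJ's portfolio → +¥706M.
Net: 0 + 691 + 706 = +¥1397 million.

+¥1397 million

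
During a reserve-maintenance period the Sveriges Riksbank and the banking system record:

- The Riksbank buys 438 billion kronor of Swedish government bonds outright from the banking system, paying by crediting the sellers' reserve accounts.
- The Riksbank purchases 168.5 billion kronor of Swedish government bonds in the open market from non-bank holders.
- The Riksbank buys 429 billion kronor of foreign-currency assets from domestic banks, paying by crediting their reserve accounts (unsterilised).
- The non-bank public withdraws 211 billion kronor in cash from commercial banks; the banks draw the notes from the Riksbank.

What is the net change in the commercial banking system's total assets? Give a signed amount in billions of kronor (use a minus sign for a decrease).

-42.5 billion

OMO purchase (from banks) 438 billion kronor: just an asset swap on bank balance sheets → 0.
Asset purchase (from non-banks) 168.5 billion kronor: bank balance sheets expand → +168.5B.
FX purchase 429 billion kronor: just an asset swap on bank balance sheets → 0.
Currency withdrawal 211 billion kronor: bank balance sheets shrink → −211B.
Net: 0 + 168.5 + 0 − 211 = -42.5 billion.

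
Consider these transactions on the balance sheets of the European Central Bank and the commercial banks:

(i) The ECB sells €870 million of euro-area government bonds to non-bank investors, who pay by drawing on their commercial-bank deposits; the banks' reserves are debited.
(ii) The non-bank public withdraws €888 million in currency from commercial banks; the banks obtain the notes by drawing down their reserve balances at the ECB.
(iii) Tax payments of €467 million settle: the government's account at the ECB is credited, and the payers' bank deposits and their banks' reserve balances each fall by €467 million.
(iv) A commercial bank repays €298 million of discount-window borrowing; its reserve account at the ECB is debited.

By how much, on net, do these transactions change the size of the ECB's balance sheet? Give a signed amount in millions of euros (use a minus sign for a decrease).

-€1168 million

Asset sale (to non-banks) €870 million: an ECB asset is shed → −€870M.
Currency withdrawal €888 million: only the composition of liabilities changes → 0.
Government account inflow €467 million: only the composition of liabilities changes → 0.
Discount-window repayment €298 million: an ECB asset is shed → −€298M.
Net: −870 + 0 + 0 − 298 = -€1168 million.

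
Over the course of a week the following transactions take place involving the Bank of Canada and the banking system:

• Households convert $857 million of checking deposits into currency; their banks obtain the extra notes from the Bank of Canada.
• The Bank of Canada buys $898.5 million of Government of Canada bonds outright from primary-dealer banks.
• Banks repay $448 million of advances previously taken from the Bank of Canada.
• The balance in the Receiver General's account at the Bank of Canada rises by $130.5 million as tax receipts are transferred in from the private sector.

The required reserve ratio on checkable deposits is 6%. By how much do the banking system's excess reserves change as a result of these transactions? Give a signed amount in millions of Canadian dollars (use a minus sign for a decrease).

Currency withdrawal $857 million: reserves −$857M, deposits −$857M.
OMO purchase (from banks) $898.5 million: reserves +$898.5M, deposits 0.
Discount-window repayment $448 million: reserves −$448M, deposits 0.
Government account inflow $130.5 million: reserves −$130.5M, deposits −$130.5M.
Totals: Δreserves = −$537M, Δdeposits = −$987.5M.
Δrequired reserves = 6% × −$987.5M = −$59.25M.
Δexcess reserves = Δreserves − Δrequired = −$537M − (−$59.25M) = -$477.75 million.

-$477.75 million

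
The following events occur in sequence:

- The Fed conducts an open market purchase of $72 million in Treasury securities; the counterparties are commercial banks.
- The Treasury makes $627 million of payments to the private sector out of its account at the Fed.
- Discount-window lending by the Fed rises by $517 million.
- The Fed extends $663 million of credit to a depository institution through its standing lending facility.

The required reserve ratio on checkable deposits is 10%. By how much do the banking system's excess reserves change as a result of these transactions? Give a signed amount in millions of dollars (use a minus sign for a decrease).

OMO purchase (from banks) $72 million: reserves +$72M, deposits 0.
Government spending $627 million: reserves +$627M, deposits +$627M.
Discount-window loan $517 million: reserves +$517M, deposits 0.
Discount-window loan $663 million: reserves +$663M, deposits 0.
Totals: Δreserves = +$1879M, Δdeposits = +$627M.
Δrequired reserves = 10% × +$627M = +$62.7M.
Δexcess reserves = Δreserves − Δrequired = +$1879M − (+$62.7M) = +$1816.3 million.

+$1816.3 million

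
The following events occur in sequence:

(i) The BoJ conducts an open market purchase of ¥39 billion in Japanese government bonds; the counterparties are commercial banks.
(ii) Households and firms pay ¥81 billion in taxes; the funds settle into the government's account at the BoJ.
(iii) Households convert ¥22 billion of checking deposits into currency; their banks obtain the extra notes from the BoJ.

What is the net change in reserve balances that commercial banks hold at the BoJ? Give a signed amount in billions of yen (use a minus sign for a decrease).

OMO purchase (from banks) ¥39 billion: the BoJ pays by crediting reserve accounts → +¥39B.
Government account inflow ¥81 billion: funds move from bank reserves into the government account → −¥81B.
Currency withdrawal ¥22 billion: banks swap reserves for currency → −¥22B.
Net: 39 − 81 − 22 = -¥64 billion.

-¥64 billion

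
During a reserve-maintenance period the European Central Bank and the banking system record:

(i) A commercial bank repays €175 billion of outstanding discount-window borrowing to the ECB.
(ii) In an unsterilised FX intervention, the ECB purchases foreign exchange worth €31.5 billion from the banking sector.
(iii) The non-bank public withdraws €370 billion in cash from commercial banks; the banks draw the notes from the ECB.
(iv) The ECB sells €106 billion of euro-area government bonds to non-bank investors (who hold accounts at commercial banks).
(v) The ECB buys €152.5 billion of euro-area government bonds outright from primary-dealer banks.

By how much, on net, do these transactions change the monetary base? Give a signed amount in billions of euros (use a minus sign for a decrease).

ECB balance sheet:
  Assets:      Securities +€46.5B, Loans to banks −€175B, Foreign assets +€31.5B
  Liabilities: Bank reserves −€467B, Currency in circulation +€370B
Monetary base = currency + reserves: +€370B + (−€467B) = -€97 billion.

-€97 billion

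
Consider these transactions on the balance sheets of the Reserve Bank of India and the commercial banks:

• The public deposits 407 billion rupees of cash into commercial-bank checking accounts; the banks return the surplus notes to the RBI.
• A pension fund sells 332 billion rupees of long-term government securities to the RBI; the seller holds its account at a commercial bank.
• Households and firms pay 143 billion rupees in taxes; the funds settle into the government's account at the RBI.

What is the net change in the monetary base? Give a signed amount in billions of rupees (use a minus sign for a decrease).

RBI balance sheet:
  Assets:      Securities +332B
  Liabilities: Bank reserves +596B, Currency in circulation −407B, Government deposits +143B
Monetary base = currency + reserves: −407B + (+596B) = +189 billion.

+189 billion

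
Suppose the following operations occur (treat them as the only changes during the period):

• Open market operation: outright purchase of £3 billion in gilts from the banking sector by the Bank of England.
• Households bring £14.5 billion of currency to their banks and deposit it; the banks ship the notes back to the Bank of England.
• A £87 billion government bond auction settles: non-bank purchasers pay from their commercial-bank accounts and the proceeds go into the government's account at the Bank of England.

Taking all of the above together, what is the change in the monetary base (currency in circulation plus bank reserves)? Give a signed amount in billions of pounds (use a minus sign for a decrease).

Bank of England balance sheet:
  Assets:      Securities +£3B
  Liabilities: Bank reserves −£69.5B, Currency in circulation −£14.5B, Government deposits +£87B
Commercial banking system:
  Assets:      Reserves at CB −£69.5B, Securities −£3B
  Liabilities: Checkable deposits −£72.5B
Monetary base = currency + reserves: −£14.5B + (−£69.5B) = -£84 billion.

-£84 billion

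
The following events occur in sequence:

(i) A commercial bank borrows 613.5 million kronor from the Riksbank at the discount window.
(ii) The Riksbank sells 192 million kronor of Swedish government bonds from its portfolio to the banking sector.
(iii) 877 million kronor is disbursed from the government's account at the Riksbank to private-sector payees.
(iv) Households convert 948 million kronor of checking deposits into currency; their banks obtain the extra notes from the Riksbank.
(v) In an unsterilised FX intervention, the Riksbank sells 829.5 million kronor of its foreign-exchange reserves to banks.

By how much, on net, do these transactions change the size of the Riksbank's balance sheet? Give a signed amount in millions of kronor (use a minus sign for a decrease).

-408 million

Riksbank balance sheet:
  Assets:      Securities −192M, Loans to banks +613.5M, Foreign assets −829.5M
  Liabilities: Bank reserves −479M, Currency in circulation +948M, Government deposits −877M
Change in total Riksbank assets = -408 million.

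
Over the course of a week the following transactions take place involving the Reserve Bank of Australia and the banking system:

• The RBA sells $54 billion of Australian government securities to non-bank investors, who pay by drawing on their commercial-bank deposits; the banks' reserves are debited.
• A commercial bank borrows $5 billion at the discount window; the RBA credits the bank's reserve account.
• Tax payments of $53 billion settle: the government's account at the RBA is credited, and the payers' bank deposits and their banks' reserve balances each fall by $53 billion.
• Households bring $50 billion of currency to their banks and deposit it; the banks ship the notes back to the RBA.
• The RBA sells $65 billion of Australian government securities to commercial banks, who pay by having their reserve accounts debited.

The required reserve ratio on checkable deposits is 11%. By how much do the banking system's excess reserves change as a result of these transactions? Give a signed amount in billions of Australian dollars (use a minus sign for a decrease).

-$110.73 billion

Asset sale (to non-banks) $54 billion: reserves −$54B, deposits −$54B.
Discount-window loan $5 billion: reserves +$5B, deposits 0.
Government account inflow $53 billion: reserves −$53B, deposits −$53B.
Currency deposit $50 billion: reserves +$50B, deposits +$50B.
OMO sale (to banks) $65 billion: reserves −$65B, deposits 0.
Totals: Δreserves = −$117B, Δdeposits = −$57B.
Δrequired reserves = 11% × −$57B = −$6.27B.
Δexcess reserves = Δreserves − Δrequired = −$117B − (−$6.27B) = -$110.73 billion.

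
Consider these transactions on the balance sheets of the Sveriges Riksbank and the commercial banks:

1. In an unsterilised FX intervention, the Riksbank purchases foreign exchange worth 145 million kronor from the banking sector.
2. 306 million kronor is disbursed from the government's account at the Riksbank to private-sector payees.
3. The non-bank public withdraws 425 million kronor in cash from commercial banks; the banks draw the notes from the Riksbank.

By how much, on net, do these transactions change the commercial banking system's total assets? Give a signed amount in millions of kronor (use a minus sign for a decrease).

Riksbank balance sheet:
  Assets:      Foreign assets +145M
  Liabilities: Bank reserves +26M, Currency in circulation +425M, Government deposits −306M
Commercial banking system:
  Assets:      Reserves at CB +26M, Foreign assets −145M
  Liabilities: Checkable deposits −119M
Change in total bank assets = -119 million.

-119 million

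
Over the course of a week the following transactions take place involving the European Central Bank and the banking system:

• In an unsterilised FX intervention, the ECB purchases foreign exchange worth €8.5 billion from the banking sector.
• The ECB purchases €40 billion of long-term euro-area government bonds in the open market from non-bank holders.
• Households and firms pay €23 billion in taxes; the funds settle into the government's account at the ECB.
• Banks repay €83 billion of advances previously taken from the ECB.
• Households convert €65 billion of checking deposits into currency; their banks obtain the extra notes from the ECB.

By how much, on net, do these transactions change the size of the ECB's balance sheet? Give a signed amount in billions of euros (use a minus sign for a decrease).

FX purchase €8.5 billion: an ECB asset is acquired → +€8.5B.
Asset purchase (from non-banks) €40 billion: an ECB asset is acquired → +€40B.
Government account inflow €23 billion: only the composition of liabilities changes → 0.
Discount-window repayment €83 billion: an ECB asset is shed → −€83B.
Currency withdrawal €65 billion: only the composition of liabilities changes → 0.
Net: 8.5 + 40 + 0 − 83 + 0 = -€34.5 billion.

-€34.5 billion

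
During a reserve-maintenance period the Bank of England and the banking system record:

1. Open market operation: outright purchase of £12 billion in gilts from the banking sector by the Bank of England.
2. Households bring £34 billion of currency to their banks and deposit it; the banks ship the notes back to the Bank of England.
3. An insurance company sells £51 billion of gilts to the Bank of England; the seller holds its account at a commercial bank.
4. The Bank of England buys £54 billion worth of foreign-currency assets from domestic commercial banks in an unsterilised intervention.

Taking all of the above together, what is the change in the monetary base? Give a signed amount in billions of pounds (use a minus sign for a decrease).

OMO purchase (from banks) £12 billion: Bank of England balance sheet expands → +£12B.
Currency deposit £34 billion: just a shift between currency and reserves — both are base money → 0.
Asset purchase (from non-banks) £51 billion: Bank of England balance sheet expands → +£51B.
FX purchase £54 billion: Bank of England balance sheet expands → +£54B.
Net: 12 + 0 + 51 + 54 = +£117 billion.

+£117 billion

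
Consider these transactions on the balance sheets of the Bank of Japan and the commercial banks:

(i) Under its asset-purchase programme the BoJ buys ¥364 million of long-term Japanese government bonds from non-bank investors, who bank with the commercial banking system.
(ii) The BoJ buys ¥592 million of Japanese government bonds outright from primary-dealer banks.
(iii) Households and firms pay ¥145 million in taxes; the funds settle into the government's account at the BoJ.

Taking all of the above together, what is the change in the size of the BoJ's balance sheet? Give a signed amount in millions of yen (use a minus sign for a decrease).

+¥956 million

Asset purchase (from non-banks) ¥364 million: a BoJ asset is acquired → +¥364M.
OMO purchase (from banks) ¥592 million: a BoJ asset is acquired → +¥592M.
Government account inflow ¥145 million: only the composition of liabilities changes → 0.
Net: 364 + 592 + 0 = +¥956 million.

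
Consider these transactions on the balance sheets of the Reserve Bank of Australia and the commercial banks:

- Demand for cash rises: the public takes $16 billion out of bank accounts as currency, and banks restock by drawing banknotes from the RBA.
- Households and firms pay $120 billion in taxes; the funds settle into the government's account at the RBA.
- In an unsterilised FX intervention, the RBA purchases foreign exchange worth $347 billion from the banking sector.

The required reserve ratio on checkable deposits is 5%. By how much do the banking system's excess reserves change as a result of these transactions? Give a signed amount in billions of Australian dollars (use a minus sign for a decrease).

+$217.8 billion

Currency withdrawal $16 billion: reserves −$16B, deposits −$16B.
Government account inflow $120 billion: reserves −$120B, deposits −$120B.
FX purchase $347 billion: reserves +$347B, deposits 0.
Totals: Δreserves = +$211B, Δdeposits = −$136B.
Δrequired reserves = 5% × −$136B = −$6.8B.
Δexcess reserves = Δreserves − Δrequired = +$211B − (−$6.8B) = +$217.8 billion.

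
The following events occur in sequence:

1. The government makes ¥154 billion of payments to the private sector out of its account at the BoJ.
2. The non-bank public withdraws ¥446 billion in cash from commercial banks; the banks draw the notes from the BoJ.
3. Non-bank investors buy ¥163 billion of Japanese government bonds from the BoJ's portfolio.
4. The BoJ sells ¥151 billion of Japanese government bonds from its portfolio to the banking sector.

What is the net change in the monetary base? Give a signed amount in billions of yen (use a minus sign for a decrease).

Government spending ¥154 billion: a non-base liability converts back to reserves → +¥154B.
Currency withdrawal ¥446 billion: just a shift between currency and reserves — both are base money → 0.
Asset sale (to non-banks) ¥163 billion: BoJ balance sheet contracts → −¥163B.
OMO sale (to banks) ¥151 billion: BoJ balance sheet contracts → −¥151B.
Net: 154 + 0 − 163 − 151 = -¥160 billion.

-¥160 billion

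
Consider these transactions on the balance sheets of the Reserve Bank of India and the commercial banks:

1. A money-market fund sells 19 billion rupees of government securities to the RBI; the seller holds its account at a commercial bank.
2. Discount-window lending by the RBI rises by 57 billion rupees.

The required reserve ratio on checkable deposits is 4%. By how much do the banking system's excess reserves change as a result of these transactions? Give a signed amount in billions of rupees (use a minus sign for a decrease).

Asset purchase (from non-banks) 19 billion rupees: reserves +19B, deposits +19B.
Discount-window loan 57 billion rupees: reserves +57B, deposits 0.
Totals: Δreserves = +76B, Δdeposits = +19B.
Δrequired reserves = 4% × +19B = +0.76B.
Δexcess reserves = Δreserves − Δrequired = +76B − (+0.76B) = +75.24 billion.

+75.24 billion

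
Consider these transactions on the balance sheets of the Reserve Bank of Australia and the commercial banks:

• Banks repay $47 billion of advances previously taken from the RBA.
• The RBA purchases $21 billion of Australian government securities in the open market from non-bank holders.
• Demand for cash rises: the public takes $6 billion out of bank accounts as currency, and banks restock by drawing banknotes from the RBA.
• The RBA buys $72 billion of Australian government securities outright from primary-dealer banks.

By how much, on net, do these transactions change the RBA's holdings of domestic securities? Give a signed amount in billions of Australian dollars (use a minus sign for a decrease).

+$93 billion

Discount-window repayment $47 billion: the RBA's securities portfolio is untouched → 0.
Asset purchase (from non-banks) $21 billion: securities added to the RBA's portfolio → +$21B.
Currency withdrawal $6 billion: the RBA's securities portfolio is untouched → 0.
OMO purchase (from banks) $72 billion: securities added to the RBA's portfolio → +$72B.
Net: 0 + 21 + 0 + 72 = +$93 billion.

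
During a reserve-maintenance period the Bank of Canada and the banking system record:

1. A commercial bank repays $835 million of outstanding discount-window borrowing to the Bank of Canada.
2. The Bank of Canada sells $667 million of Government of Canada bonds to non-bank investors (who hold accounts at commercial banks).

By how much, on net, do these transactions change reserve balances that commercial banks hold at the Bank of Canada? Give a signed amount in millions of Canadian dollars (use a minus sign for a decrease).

-$1502 million

Bank of Canada balance sheet:
  Assets:      Securities −$667M, Loans to banks −$835M
  Liabilities: Bank reserves −$1502M
So the change in reserve balances that commercial banks hold at the Bank of Canada is -$1502 million.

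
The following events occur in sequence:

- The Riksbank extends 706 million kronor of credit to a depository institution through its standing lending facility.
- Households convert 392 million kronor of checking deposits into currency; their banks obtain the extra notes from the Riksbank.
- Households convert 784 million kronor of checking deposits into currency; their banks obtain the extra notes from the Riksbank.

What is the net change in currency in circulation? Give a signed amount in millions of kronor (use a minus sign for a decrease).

Riksbank balance sheet:
  Assets:      Loans to banks +706M
  Liabilities: Bank reserves −470M, Currency in circulation +1176M
Commercial banking system:
  Assets:      Reserves at CB −470M
  Liabilities: Checkable deposits −1176M, Borrowings from CB +706M
So the change in currency in circulation is +1176 million.

+1176 million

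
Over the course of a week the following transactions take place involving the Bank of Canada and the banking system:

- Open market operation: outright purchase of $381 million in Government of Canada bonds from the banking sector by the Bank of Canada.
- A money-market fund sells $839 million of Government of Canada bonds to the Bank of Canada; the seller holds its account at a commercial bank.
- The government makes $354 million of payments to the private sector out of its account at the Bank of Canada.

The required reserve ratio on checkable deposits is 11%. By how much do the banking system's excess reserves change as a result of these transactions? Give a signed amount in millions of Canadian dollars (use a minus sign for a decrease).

+$1442.77 million

OMO purchase (from banks) $381 million: reserves +$381M, deposits 0.
Asset purchase (from non-banks) $839 million: reserves +$839M, deposits +$839M.
Government spending $354 million: reserves +$354M, deposits +$354M.
Totals: Δreserves = +$1574M, Δdeposits = +$1193M.
Δrequired reserves = 11% × +$1193M = +$131.23M.
Δexcess reserves = Δreserves − Δrequired = +$1574M − (+$131.23M) = +$1442.77 million.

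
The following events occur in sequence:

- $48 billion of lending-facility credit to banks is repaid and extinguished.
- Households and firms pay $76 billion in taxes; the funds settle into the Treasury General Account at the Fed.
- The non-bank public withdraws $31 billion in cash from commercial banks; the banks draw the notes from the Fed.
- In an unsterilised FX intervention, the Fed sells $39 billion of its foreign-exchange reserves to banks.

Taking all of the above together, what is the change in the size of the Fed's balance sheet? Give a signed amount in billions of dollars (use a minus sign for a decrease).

-$87 billion

Fed balance sheet:
  Assets:      Loans to banks −$48B, Foreign assets −$39B
  Liabilities: Bank reserves −$194B, Currency in circulation +$31B, Government deposits +$76B
Change in total Fed assets = -$87 billion.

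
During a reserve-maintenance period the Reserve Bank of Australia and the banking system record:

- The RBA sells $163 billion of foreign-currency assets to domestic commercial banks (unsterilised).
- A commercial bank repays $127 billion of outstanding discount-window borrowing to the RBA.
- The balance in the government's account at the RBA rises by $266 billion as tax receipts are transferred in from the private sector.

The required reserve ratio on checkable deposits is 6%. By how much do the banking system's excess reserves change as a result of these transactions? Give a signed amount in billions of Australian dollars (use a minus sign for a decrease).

FX sale $163 billion: reserves −$163B, deposits 0.
Discount-window repayment $127 billion: reserves −$127B, deposits 0.
Government account inflow $266 billion: reserves −$266B, deposits −$266B.
Totals: Δreserves = −$556B, Δdeposits = −$266B.
Δrequired reserves = 6% × −$266B = −$15.96B.
Δexcess reserves = Δreserves − Δrequired = −$556B − (−$15.96B) = -$540.04 billion.

-$540.04 billion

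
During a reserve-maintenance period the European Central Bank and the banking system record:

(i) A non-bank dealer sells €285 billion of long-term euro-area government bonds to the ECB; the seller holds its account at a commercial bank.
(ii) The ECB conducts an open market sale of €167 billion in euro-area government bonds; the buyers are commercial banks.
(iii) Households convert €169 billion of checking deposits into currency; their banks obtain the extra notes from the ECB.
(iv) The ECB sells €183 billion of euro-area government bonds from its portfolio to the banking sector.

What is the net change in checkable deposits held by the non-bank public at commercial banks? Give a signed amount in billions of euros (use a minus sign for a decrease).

+€116 billion

ECB balance sheet:
  Assets:      Securities −€65B
  Liabilities: Bank reserves −€234B, Currency in circulation +€169B
Commercial banking system:
  Assets:      Reserves at CB −€234B, Securities +€350B
  Liabilities: Checkable deposits +€116B
So the change in checkable deposits held by the non-bank public at commercial banks is +€116 billion.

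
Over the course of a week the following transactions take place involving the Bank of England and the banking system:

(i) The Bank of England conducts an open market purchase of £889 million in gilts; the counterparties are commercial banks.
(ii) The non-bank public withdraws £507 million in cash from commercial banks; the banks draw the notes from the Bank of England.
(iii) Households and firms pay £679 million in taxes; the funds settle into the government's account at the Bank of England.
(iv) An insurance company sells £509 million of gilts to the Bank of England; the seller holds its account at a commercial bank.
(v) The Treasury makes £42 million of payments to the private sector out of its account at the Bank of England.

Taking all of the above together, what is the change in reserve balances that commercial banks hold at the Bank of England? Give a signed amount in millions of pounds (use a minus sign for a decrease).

+£254 million

OMO purchase (from banks) £889 million: the Bank of England pays by crediting reserve accounts → +£889M.
Currency withdrawal £507 million: banks swap reserves for currency → −£507M.
Government account inflow £679 million: funds move from bank reserves into the government account → −£679M.
Asset purchase (from non-banks) £509 million: the Bank of England pays by crediting reserve accounts → +£509M.
Government spending £42 million: government payments flow into bank reserve accounts → +£42M.
Net: 889 − 507 − 679 + 509 + 42 = +£254 million.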